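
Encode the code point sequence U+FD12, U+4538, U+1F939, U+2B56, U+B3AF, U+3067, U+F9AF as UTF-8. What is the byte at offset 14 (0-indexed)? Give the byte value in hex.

0x8E

U+FD12 → 3-byte form EF B4 92 at offsets 0–2.
U+4538 → 3-byte form E4 94 B8 at offsets 3–5.
U+1F939 → 4-byte form F0 9F A4 B9 at offsets 6–9.
U+2B56 → 3-byte form E2 AD 96 at offsets 10–12.
U+B3AF → 3-byte form EB 8E AF at offsets 13–15.
Offset 14 falls in char 5's range; it's byte 2 of EB 8E AF = 0x8E.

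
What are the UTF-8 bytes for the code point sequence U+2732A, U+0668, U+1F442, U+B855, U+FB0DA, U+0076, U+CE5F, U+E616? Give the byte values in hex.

F0 A7 8C AA D9 A8 F0 9F 91 82 EB A1 95 F3 BB 83 9A 76 EC B9 9F EE 98 96

U+2732A: 4-byte form → F0 A7 8C AA.
U+0668: 2-byte form → D9 A8.
U+1F442: 4-byte form → F0 9F 91 82.
U+B855: 3-byte form → EB A1 95.
U+FB0DA: 4-byte form → F3 BB 83 9A.
U+0076: 1-byte form → 76.
U+CE5F: 3-byte form → EC B9 9F.
U+E616: 3-byte form → EE 98 96.
Concatenated (24 bytes): F0 A7 8C AA D9 A8 F0 9F 91 82 EB A1 95 F3 BB 83 9A 76 EC B9 9F EE 98 96.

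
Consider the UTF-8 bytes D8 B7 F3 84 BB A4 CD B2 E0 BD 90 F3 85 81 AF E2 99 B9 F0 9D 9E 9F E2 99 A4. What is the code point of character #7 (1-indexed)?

U+1D79F

Offset 0: leading byte 0xD8 = 11011000 → 2-byte char #1 = D8 B7.
Offset 2: leading byte 0xF3 = 11110011 → 4-byte char #2 = F3 84 BB A4.
Offset 6: leading byte 0xCD = 11001101 → 2-byte char #3 = CD B2.
Offset 8: leading byte 0xE0 = 11100000 → 3-byte char #4 = E0 BD 90.
Offset 11: leading byte 0xF3 = 11110011 → 4-byte char #5 = F3 85 81 AF.
Offset 15: leading byte 0xE2 = 11100010 → 3-byte char #6 = E2 99 B9.
Offset 18: leading byte 0xF0 = 11110000 → 4-byte char #7 = F0 9D 9E 9F.
Leading byte 0xF0 = 11110000 matches 11110xxx → 4-byte sequence.
Byte 1: 0xF0 = 11110000, payload 000 (3 bits).
Byte 2: 0x9D = 10011101 (10xxxxxx ✓), payload 011101.
Byte 3: 0x9E = 10011110 (10xxxxxx ✓), payload 011110.
Byte 4: 0x9F = 10011111 (10xxxxxx ✓), payload 011111.
Concatenate: 000011101011110011111 = 0x1D79F (21 bits → U+1D79F).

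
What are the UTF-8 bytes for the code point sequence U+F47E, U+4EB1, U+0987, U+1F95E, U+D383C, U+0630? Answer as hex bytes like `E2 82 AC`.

U+F47E: 3-byte form → EF 91 BE.
U+4EB1: 3-byte form → E4 BA B1.
U+0987: 3-byte form → E0 A6 87.
U+1F95E: 4-byte form → F0 9F A5 9E.
U+D383C: 4-byte form → F3 93 A0 BC.
U+0630: 2-byte form → D8 B0.
Concatenated (19 bytes): EF 91 BE E4 BA B1 E0 A6 87 F0 9F A5 9E F3 93 A0 BC D8 B0.

EF 91 BE E4 BA B1 E0 A6 87 F0 9F A5 9E F3 93 A0 BC D8 B0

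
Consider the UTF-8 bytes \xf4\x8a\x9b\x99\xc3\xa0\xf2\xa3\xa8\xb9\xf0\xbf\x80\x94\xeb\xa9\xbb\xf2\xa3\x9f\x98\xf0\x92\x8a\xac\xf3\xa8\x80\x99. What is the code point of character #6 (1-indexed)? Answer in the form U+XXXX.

U+A37D8

Offset 0: leading byte 0xF4 = 11110100 → 4-byte char #1 = F4 8A 9B 99.
Offset 4: leading byte 0xC3 = 11000011 → 2-byte char #2 = C3 A0.
Offset 6: leading byte 0xF2 = 11110010 → 4-byte char #3 = F2 A3 A8 B9.
Offset 10: leading byte 0xF0 = 11110000 → 4-byte char #4 = F0 BF 80 94.
Offset 14: leading byte 0xEB = 11101011 → 3-byte char #5 = EB A9 BB.
Offset 17: leading byte 0xF2 = 11110010 → 4-byte char #6 = F2 A3 9F 98.
Leading byte 0xF2 = 11110010 matches 11110xxx → 4-byte sequence.
Byte 1: 0xF2 = 11110010, payload 010 (3 bits).
Byte 2: 0xA3 = 10100011 (10xxxxxx ✓), payload 100011.
Byte 3: 0x9F = 10011111 (10xxxxxx ✓), payload 011111.
Byte 4: 0x98 = 10011000 (10xxxxxx ✓), payload 011000.
Concatenate: 010100011011111011000 = 0xA37D8 (21 bits → U+A37D8).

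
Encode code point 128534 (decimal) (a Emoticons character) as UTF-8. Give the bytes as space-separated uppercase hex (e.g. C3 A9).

U+1F616 = 0x1F616 = 128534 decimal. In range U+10000–U+10FFFF → 4-byte form: 11110xxx 10xxxxxx 10xxxxxx 10xxxxxx.
Binary (21 bits): 000011111011000010110.
Split 3+6+6+6: 000 | 011111 | 011000 | 010110.
Byte 1: 11110000 = 0xF0.
Byte 2: 10011111 = 0x9F.
Byte 3: 10011000 = 0x98.
Byte 4: 10010110 = 0x96.

F0 9F 98 96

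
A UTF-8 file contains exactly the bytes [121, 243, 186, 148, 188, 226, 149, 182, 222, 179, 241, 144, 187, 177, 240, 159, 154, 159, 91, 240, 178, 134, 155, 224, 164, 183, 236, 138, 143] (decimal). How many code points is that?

Byte at offset 0: 0x79 = 01111001 → 1-byte char (#1). Advance 1.
Byte at offset 1: 0xF3 = 11110011 → 4-byte char (#2). Advance 4.
Byte at offset 5: 0xE2 = 11100010 → 3-byte char (#3). Advance 3.
Byte at offset 8: 0xDE = 11011110 → 2-byte char (#4). Advance 2.
Byte at offset 10: 0xF1 = 11110001 → 4-byte char (#5). Advance 4.
Byte at offset 14: 0xF0 = 11110000 → 4-byte char (#6). Advance 4.
Byte at offset 18: 0x5B = 01011011 → 1-byte char (#7). Advance 1.
Byte at offset 19: 0xF0 = 11110000 → 4-byte char (#8). Advance 4.
Byte at offset 23: 0xE0 = 11100000 → 3-byte char (#9). Advance 3.
Byte at offset 26: 0xEC = 11101100 → 3-byte char (#10). Advance 3.
Reached end at offset 29 after 10 code points.

10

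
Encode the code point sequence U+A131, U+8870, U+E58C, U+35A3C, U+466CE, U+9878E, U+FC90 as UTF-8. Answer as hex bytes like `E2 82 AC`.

EA 84 B1 E8 A1 B0 EE 96 8C F0 B5 A8 BC F1 86 9B 8E F2 98 9E 8E EF B2 90

U+A131: 3-byte form → EA 84 B1.
U+8870: 3-byte form → E8 A1 B0.
U+E58C: 3-byte form → EE 96 8C.
U+35A3C: 4-byte form → F0 B5 A8 BC.
U+466CE: 4-byte form → F1 86 9B 8E.
U+9878E: 4-byte form → F2 98 9E 8E.
U+FC90: 3-byte form → EF B2 90.
Concatenated (24 bytes): EA 84 B1 E8 A1 B0 EE 96 8C F0 B5 A8 BC F1 86 9B 8E F2 98 9E 8E EF B2 90.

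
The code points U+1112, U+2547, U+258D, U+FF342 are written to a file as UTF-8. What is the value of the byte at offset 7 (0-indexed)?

0x96

U+1112 → 3-byte form E1 84 92 at offsets 0–2.
U+2547 → 3-byte form E2 95 87 at offsets 3–5.
U+258D → 3-byte form E2 96 8D at offsets 6–8.
Offset 7 falls in char 3's range; it's byte 2 of E2 96 8D = 0x96.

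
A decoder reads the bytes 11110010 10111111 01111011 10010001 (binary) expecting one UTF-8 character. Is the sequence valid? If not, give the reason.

invalid (non-continuation byte where continuation expected)

Leading byte 0xF2 = 11110010 → 4-byte form.
Byte 3 is 0x7B = 01111011, which is not 10xxxxxx — expected a continuation byte.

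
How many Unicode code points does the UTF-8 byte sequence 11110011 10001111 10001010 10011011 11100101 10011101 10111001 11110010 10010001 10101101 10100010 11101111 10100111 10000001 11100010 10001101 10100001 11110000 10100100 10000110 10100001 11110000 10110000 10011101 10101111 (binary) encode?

7

Byte at offset 0: 0xF3 = 11110011 → 4-byte char (#1). Advance 4.
Byte at offset 4: 0xE5 = 11100101 → 3-byte char (#2). Advance 3.
Byte at offset 7: 0xF2 = 11110010 → 4-byte char (#3). Advance 4.
Byte at offset 11: 0xEF = 11101111 → 3-byte char (#4). Advance 3.
Byte at offset 14: 0xE2 = 11100010 → 3-byte char (#5). Advance 3.
Byte at offset 17: 0xF0 = 11110000 → 4-byte char (#6). Advance 4.
Byte at offset 21: 0xF0 = 11110000 → 4-byte char (#7). Advance 4.
Reached end at offset 25 after 7 code points.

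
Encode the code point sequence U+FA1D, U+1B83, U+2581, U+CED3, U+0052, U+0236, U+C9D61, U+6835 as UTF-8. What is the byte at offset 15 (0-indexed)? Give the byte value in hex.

0xF3

U+FA1D → 3-byte form EF A8 9D at offsets 0–2.
U+1B83 → 3-byte form E1 AE 83 at offsets 3–5.
U+2581 → 3-byte form E2 96 81 at offsets 6–8.
U+CED3 → 3-byte form EC BB 93 at offsets 9–11.
U+0052 → 1-byte form 52 at offsets 12–12.
U+0236 → 2-byte form C8 B6 at offsets 13–14.
U+C9D61 → 4-byte form F3 89 B5 A1 at offsets 15–18.
Offset 15 falls in char 7's range; it's byte 1 of F3 89 B5 A1 = 0xF3.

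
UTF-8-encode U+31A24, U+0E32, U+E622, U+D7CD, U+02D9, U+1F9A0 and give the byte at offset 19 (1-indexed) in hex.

0xA0

1-indexed offset 19 is 0-indexed offset 18.
U+31A24 → 4-byte form F0 B1 A8 A4 at offsets 0–3.
U+0E32 → 3-byte form E0 B8 B2 at offsets 4–6.
U+E622 → 3-byte form EE 98 A2 at offsets 7–9.
U+D7CD → 3-byte form ED 9F 8D at offsets 10–12.
U+02D9 → 2-byte form CB 99 at offsets 13–14.
U+1F9A0 → 4-byte form F0 9F A6 A0 at offsets 15–18.
Offset 18 falls in char 6's range; it's byte 4 of F0 9F A6 A0 = 0xA0.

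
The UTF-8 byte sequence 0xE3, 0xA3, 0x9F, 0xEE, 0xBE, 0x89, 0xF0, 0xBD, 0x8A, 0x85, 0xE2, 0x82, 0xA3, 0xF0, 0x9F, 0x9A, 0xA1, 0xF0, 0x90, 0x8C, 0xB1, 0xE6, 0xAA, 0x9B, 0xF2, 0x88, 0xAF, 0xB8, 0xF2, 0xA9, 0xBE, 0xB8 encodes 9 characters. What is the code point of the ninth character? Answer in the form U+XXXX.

Offset 0: leading byte 0xE3 = 11100011 → 3-byte char #1 = E3 A3 9F.
Offset 3: leading byte 0xEE = 11101110 → 3-byte char #2 = EE BE 89.
Offset 6: leading byte 0xF0 = 11110000 → 4-byte char #3 = F0 BD 8A 85.
Offset 10: leading byte 0xE2 = 11100010 → 3-byte char #4 = E2 82 A3.
Offset 13: leading byte 0xF0 = 11110000 → 4-byte char #5 = F0 9F 9A A1.
Offset 17: leading byte 0xF0 = 11110000 → 4-byte char #6 = F0 90 8C B1.
Offset 21: leading byte 0xE6 = 11100110 → 3-byte char #7 = E6 AA 9B.
Offset 24: leading byte 0xF2 = 11110010 → 4-byte char #8 = F2 88 AF B8.
Offset 28: leading byte 0xF2 = 11110010 → 4-byte char #9 = F2 A9 BE B8.
Leading byte 0xF2 = 11110010 matches 11110xxx → 4-byte sequence.
Byte 1: 0xF2 = 11110010, payload 010 (3 bits).
Byte 2: 0xA9 = 10101001 (10xxxxxx ✓), payload 101001.
Byte 3: 0xBE = 10111110 (10xxxxxx ✓), payload 111110.
Byte 4: 0xB8 = 10111000 (10xxxxxx ✓), payload 111000.
Concatenate: 010101001111110111000 = 0xA9FB8 (21 bits → U+A9FB8).

U+A9FB8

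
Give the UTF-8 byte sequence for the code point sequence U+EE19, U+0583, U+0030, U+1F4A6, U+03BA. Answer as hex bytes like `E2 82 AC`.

U+EE19: 3-byte form → EE B8 99.
U+0583: 2-byte form → D6 83.
U+0030: 1-byte form → 30.
U+1F4A6: 4-byte form → F0 9F 92 A6.
U+03BA: 2-byte form → CE BA.
Concatenated (12 bytes): EE B8 99 D6 83 30 F0 9F 92 A6 CE BA.

EE B8 99 D6 83 30 F0 9F 92 A6 CE BA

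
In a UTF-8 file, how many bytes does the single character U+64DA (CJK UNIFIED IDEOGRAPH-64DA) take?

U+64DA = 0x64DA. UTF-8 uses 1 byte below 0x80, 2 below 0x800, 3 below 0x10000, 4 up to 0x10FFFF. 0x64DA is in U+0800–U+FFFF → 3 bytes.

3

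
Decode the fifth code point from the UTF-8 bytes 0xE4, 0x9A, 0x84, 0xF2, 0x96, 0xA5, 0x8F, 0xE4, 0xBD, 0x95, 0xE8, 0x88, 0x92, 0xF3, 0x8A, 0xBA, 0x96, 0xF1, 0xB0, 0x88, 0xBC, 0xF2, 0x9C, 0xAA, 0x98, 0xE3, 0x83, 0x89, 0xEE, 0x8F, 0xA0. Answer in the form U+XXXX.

Offset 0: leading byte 0xE4 = 11100100 → 3-byte char #1 = E4 9A 84.
Offset 3: leading byte 0xF2 = 11110010 → 4-byte char #2 = F2 96 A5 8F.
Offset 7: leading byte 0xE4 = 11100100 → 3-byte char #3 = E4 BD 95.
Offset 10: leading byte 0xE8 = 11101000 → 3-byte char #4 = E8 88 92.
Offset 13: leading byte 0xF3 = 11110011 → 4-byte char #5 = F3 8A BA 96.
Leading byte 0xF3 = 11110011 matches 11110xxx → 4-byte sequence.
Byte 1: 0xF3 = 11110011, payload 011 (3 bits).
Byte 2: 0x8A = 10001010 (10xxxxxx ✓), payload 001010.
Byte 3: 0xBA = 10111010 (10xxxxxx ✓), payload 111010.
Byte 4: 0x96 = 10010110 (10xxxxxx ✓), payload 010110.
Concatenate: 011001010111010010110 = 0xCAE96 (21 bits → U+CAE96).

U+CAE96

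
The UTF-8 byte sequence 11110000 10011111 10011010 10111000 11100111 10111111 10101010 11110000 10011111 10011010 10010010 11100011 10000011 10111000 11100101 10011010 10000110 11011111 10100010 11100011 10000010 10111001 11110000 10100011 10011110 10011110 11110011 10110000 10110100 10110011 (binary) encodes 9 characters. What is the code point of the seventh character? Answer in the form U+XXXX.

U+30B9

Offset 0: leading byte 0xF0 = 11110000 → 4-byte char #1 = F0 9F 9A B8.
Offset 4: leading byte 0xE7 = 11100111 → 3-byte char #2 = E7 BF AA.
Offset 7: leading byte 0xF0 = 11110000 → 4-byte char #3 = F0 9F 9A 92.
Offset 11: leading byte 0xE3 = 11100011 → 3-byte char #4 = E3 83 B8.
Offset 14: leading byte 0xE5 = 11100101 → 3-byte char #5 = E5 9A 86.
Offset 17: leading byte 0xDF = 11011111 → 2-byte char #6 = DF A2.
Offset 19: leading byte 0xE3 = 11100011 → 3-byte char #7 = E3 82 B9.
Leading byte 0xE3 = 11100011 matches 1110xxxx → 3-byte sequence.
Byte 1: 0xE3 = 11100011, payload 0011 (4 bits).
Byte 2: 0x82 = 10000010 (10xxxxxx ✓), payload 000010.
Byte 3: 0xB9 = 10111001 (10xxxxxx ✓), payload 111001.
Concatenate: 0011000010111001 = 0x30B9 (16 bits → U+30B9).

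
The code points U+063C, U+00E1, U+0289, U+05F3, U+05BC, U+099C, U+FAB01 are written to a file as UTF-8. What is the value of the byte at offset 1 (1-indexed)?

1-indexed offset 1 is 0-indexed offset 0.
U+063C → 2-byte form D8 BC at offsets 0–1.
Offset 0 falls in char 1's range; it's byte 1 of D8 BC = 0xD8.

0xD8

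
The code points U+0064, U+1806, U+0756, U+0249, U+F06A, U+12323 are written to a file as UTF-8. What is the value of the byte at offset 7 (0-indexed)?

0x89

U+0064 → 1-byte form 64 at offsets 0–0.
U+1806 → 3-byte form E1 A0 86 at offsets 1–3.
U+0756 → 2-byte form DD 96 at offsets 4–5.
U+0249 → 2-byte form C9 89 at offsets 6–7.
Offset 7 falls in char 4's range; it's byte 2 of C9 89 = 0x89.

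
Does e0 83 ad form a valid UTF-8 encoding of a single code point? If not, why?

Leading byte 0xE0 = 11100000 → 3-byte form.
Continuation bytes all match 10xxxxxx. Payload decodes to 0xED.
But 0xED < 0x800, the minimum for a 3-byte sequence — this is an overlong encoding.

invalid (overlong encoding)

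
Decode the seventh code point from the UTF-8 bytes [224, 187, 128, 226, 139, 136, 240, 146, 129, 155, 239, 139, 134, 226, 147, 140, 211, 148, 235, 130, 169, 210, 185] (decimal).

Offset 0: leading byte 0xE0 = 11100000 → 3-byte char #1 = E0 BB 80.
Offset 3: leading byte 0xE2 = 11100010 → 3-byte char #2 = E2 8B 88.
Offset 6: leading byte 0xF0 = 11110000 → 4-byte char #3 = F0 92 81 9B.
Offset 10: leading byte 0xEF = 11101111 → 3-byte char #4 = EF 8B 86.
Offset 13: leading byte 0xE2 = 11100010 → 3-byte char #5 = E2 93 8C.
Offset 16: leading byte 0xD3 = 11010011 → 2-byte char #6 = D3 94.
Offset 18: leading byte 0xEB = 11101011 → 3-byte char #7 = EB 82 A9.
Leading byte 0xEB = 11101011 matches 1110xxxx → 3-byte sequence.
Byte 1: 0xEB = 11101011, payload 1011 (4 bits).
Byte 2: 0x82 = 10000010 (10xxxxxx ✓), payload 000010.
Byte 3: 0xA9 = 10101001 (10xxxxxx ✓), payload 101001.
Concatenate: 1011000010101001 = 0xB0A9 (16 bits → U+B0A9).

U+B0A9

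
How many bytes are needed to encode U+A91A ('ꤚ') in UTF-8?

3

U+A91A = 0xA91A. UTF-8 uses 1 byte below 0x80, 2 below 0x800, 3 below 0x10000, 4 up to 0x10FFFF. 0xA91A is in U+0800–U+FFFF → 3 bytes.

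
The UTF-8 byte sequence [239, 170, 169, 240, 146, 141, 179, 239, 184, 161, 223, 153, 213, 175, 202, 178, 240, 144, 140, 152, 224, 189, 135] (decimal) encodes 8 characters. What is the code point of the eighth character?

U+0F47

Offset 0: leading byte 0xEF = 11101111 → 3-byte char #1 = EF AA A9.
Offset 3: leading byte 0xF0 = 11110000 → 4-byte char #2 = F0 92 8D B3.
Offset 7: leading byte 0xEF = 11101111 → 3-byte char #3 = EF B8 A1.
Offset 10: leading byte 0xDF = 11011111 → 2-byte char #4 = DF 99.
Offset 12: leading byte 0xD5 = 11010101 → 2-byte char #5 = D5 AF.
Offset 14: leading byte 0xCA = 11001010 → 2-byte char #6 = CA B2.
Offset 16: leading byte 0xF0 = 11110000 → 4-byte char #7 = F0 90 8C 98.
Offset 20: leading byte 0xE0 = 11100000 → 3-byte char #8 = E0 BD 87.
Leading byte 0xE0 = 11100000 matches 1110xxxx → 3-byte sequence.
Byte 1: 0xE0 = 11100000, payload 0000 (4 bits).
Byte 2: 0xBD = 10111101 (10xxxxxx ✓), payload 111101.
Byte 3: 0x87 = 10000111 (10xxxxxx ✓), payload 000111.
Concatenate: 0000111101000111 = 0xF47 (16 bits → U+0F47).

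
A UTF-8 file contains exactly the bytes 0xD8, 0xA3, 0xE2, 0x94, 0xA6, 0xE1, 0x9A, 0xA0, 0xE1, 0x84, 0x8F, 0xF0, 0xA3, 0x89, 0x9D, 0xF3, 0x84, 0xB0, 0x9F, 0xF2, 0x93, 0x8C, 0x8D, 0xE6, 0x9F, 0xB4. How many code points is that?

8

Byte at offset 0: 0xD8 = 11011000 → 2-byte char (#1). Advance 2.
Byte at offset 2: 0xE2 = 11100010 → 3-byte char (#2). Advance 3.
Byte at offset 5: 0xE1 = 11100001 → 3-byte char (#3). Advance 3.
Byte at offset 8: 0xE1 = 11100001 → 3-byte char (#4). Advance 3.
Byte at offset 11: 0xF0 = 11110000 → 4-byte char (#5). Advance 4.
Byte at offset 15: 0xF3 = 11110011 → 4-byte char (#6). Advance 4.
Byte at offset 19: 0xF2 = 11110010 → 4-byte char (#7). Advance 4.
Byte at offset 23: 0xE6 = 11100110 → 3-byte char (#8). Advance 3.
Reached end at offset 26 after 8 code points.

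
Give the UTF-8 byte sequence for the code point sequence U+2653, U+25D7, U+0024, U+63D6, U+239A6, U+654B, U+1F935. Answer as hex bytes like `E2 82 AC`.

E2 99 93 E2 97 97 24 E6 8F 96 F0 A3 A6 A6 E6 95 8B F0 9F A4 B5

U+2653: 3-byte form → E2 99 93.
U+25D7: 3-byte form → E2 97 97.
U+0024: 1-byte form → 24.
U+63D6: 3-byte form → E6 8F 96.
U+239A6: 4-byte form → F0 A3 A6 A6.
U+654B: 3-byte form → E6 95 8B.
U+1F935: 4-byte form → F0 9F A4 B5.
Concatenated (21 bytes): E2 99 93 E2 97 97 24 E6 8F 96 F0 A3 A6 A6 E6 95 8B F0 9F A4 B5.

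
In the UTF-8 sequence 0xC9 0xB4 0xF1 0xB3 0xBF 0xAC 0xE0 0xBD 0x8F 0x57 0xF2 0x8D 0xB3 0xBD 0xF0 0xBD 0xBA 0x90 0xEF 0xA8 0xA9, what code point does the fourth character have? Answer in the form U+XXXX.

Offset 0: leading byte 0xC9 = 11001001 → 2-byte char #1 = C9 B4.
Offset 2: leading byte 0xF1 = 11110001 → 4-byte char #2 = F1 B3 BF AC.
Offset 6: leading byte 0xE0 = 11100000 → 3-byte char #3 = E0 BD 8F.
Offset 9: leading byte 0x57 = 01010111 → 1-byte char #4 = 57.
Leading byte 0x57 = 01010111 matches 0xxxxxxx → 1-byte sequence.
Byte 1: 0x57 = 01010111, payload 1010111 (7 bits).
Concatenate: 1010111 = 0x57 (7 bits → U+0057).

U+0057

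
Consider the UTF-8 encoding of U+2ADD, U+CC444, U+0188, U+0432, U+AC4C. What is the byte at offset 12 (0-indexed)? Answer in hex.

U+2ADD → 3-byte form E2 AB 9D at offsets 0–2.
U+CC444 → 4-byte form F3 8C 91 84 at offsets 3–6.
U+0188 → 2-byte form C6 88 at offsets 7–8.
U+0432 → 2-byte form D0 B2 at offsets 9–10.
U+AC4C → 3-byte form EA B1 8C at offsets 11–13.
Offset 12 falls in char 5's range; it's byte 2 of EA B1 8C = 0xB1.

0xB1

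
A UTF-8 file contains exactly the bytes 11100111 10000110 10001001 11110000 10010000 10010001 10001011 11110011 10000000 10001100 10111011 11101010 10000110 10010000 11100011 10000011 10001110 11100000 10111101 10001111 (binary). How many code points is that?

6

Byte at offset 0: 0xE7 = 11100111 → 3-byte char (#1). Advance 3.
Byte at offset 3: 0xF0 = 11110000 → 4-byte char (#2). Advance 4.
Byte at offset 7: 0xF3 = 11110011 → 4-byte char (#3). Advance 4.
Byte at offset 11: 0xEA = 11101010 → 3-byte char (#4). Advance 3.
Byte at offset 14: 0xE3 = 11100011 → 3-byte char (#5). Advance 3.
Byte at offset 17: 0xE0 = 11100000 → 3-byte char (#6). Advance 3.
Reached end at offset 20 after 6 code points.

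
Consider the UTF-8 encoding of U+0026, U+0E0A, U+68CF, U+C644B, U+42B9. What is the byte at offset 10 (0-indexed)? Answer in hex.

U+0026 → 1-byte form 26 at offsets 0–0.
U+0E0A → 3-byte form E0 B8 8A at offsets 1–3.
U+68CF → 3-byte form E6 A3 8F at offsets 4–6.
U+C644B → 4-byte form F3 86 91 8B at offsets 7–10.
Offset 10 falls in char 4's range; it's byte 4 of F3 86 91 8B = 0x8B.

0x8B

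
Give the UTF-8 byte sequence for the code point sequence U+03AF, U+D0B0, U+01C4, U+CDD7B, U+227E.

U+03AF: 2-byte form → CE AF.
U+D0B0: 3-byte form → ED 82 B0.
U+01C4: 2-byte form → C7 84.
U+CDD7B: 4-byte form → F3 8D B5 BB.
U+227E: 3-byte form → E2 89 BE.
Concatenated (14 bytes): CE AF ED 82 B0 C7 84 F3 8D B5 BB E2 89 BE.

CE AF ED 82 B0 C7 84 F3 8D B5 BB E2 89 BE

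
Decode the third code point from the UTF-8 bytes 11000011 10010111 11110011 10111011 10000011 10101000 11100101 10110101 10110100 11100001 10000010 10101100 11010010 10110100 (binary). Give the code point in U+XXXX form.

Offset 0: leading byte 0xC3 = 11000011 → 2-byte char #1 = C3 97.
Offset 2: leading byte 0xF3 = 11110011 → 4-byte char #2 = F3 BB 83 A8.
Offset 6: leading byte 0xE5 = 11100101 → 3-byte char #3 = E5 B5 B4.
Leading byte 0xE5 = 11100101 matches 1110xxxx → 3-byte sequence.
Byte 1: 0xE5 = 11100101, payload 0101 (4 bits).
Byte 2: 0xB5 = 10110101 (10xxxxxx ✓), payload 110101.
Byte 3: 0xB4 = 10110100 (10xxxxxx ✓), payload 110100.
Concatenate: 0101110101110100 = 0x5D74 (16 bits → U+5D74).

U+5D74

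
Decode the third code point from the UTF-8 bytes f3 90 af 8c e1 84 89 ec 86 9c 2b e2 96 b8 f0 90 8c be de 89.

U+C19C

Offset 0: leading byte 0xF3 = 11110011 → 4-byte char #1 = F3 90 AF 8C.
Offset 4: leading byte 0xE1 = 11100001 → 3-byte char #2 = E1 84 89.
Offset 7: leading byte 0xEC = 11101100 → 3-byte char #3 = EC 86 9C.
Leading byte 0xEC = 11101100 matches 1110xxxx → 3-byte sequence.
Byte 1: 0xEC = 11101100, payload 1100 (4 bits).
Byte 2: 0x86 = 10000110 (10xxxxxx ✓), payload 000110.
Byte 3: 0x9C = 10011100 (10xxxxxx ✓), payload 011100.
Concatenate: 1100000110011100 = 0xC19C (16 bits → U+C19C).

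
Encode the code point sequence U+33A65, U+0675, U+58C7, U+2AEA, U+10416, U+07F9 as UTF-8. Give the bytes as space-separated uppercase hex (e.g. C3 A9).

U+33A65: 4-byte form → F0 B3 A9 A5.
U+0675: 2-byte form → D9 B5.
U+58C7: 3-byte form → E5 A3 87.
U+2AEA: 3-byte form → E2 AB AA.
U+10416: 4-byte form → F0 90 90 96.
U+07F9: 2-byte form → DF B9.
Concatenated (18 bytes): F0 B3 A9 A5 D9 B5 E5 A3 87 E2 AB AA F0 90 90 96 DF B9.

F0 B3 A9 A5 D9 B5 E5 A3 87 E2 AB AA F0 90 90 96 DF B9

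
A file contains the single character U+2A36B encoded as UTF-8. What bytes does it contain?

F0 AA 8D AB

U+2A36B = 0x2A36B = 172907 decimal. In range U+10000–U+10FFFF → 4-byte form: 11110xxx 10xxxxxx 10xxxxxx 10xxxxxx.
Binary (21 bits): 000101010001101101011.
Split 3+6+6+6: 000 | 101010 | 001101 | 101011.
Byte 1: 11110000 = 0xF0.
Byte 2: 10101010 = 0xAA.
Byte 3: 10001101 = 0x8D.
Byte 4: 10101011 = 0xAB.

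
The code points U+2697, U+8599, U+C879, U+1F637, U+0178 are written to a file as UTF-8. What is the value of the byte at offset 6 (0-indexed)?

0xEC

U+2697 → 3-byte form E2 9A 97 at offsets 0–2.
U+8599 → 3-byte form E8 96 99 at offsets 3–5.
U+C879 → 3-byte form EC A1 B9 at offsets 6–8.
Offset 6 falls in char 3's range; it's byte 1 of EC A1 B9 = 0xEC.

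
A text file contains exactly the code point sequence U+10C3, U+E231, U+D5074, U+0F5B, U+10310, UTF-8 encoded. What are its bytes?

U+10C3: 3-byte form → E1 83 83.
U+E231: 3-byte form → EE 88 B1.
U+D5074: 4-byte form → F3 95 81 B4.
U+0F5B: 3-byte form → E0 BD 9B.
U+10310: 4-byte form → F0 90 8C 90.
Concatenated (17 bytes): E1 83 83 EE 88 B1 F3 95 81 B4 E0 BD 9B F0 90 8C 90.

E1 83 83 EE 88 B1 F3 95 81 B4 E0 BD 9B F0 90 8C 90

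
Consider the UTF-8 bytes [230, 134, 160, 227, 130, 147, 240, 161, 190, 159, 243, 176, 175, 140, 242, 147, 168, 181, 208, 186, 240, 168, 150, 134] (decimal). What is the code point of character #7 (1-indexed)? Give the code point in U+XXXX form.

Offset 0: leading byte 0xE6 = 11100110 → 3-byte char #1 = E6 86 A0.
Offset 3: leading byte 0xE3 = 11100011 → 3-byte char #2 = E3 82 93.
Offset 6: leading byte 0xF0 = 11110000 → 4-byte char #3 = F0 A1 BE 9F.
Offset 10: leading byte 0xF3 = 11110011 → 4-byte char #4 = F3 B0 AF 8C.
Offset 14: leading byte 0xF2 = 11110010 → 4-byte char #5 = F2 93 A8 B5.
Offset 18: leading byte 0xD0 = 11010000 → 2-byte char #6 = D0 BA.
Offset 20: leading byte 0xF0 = 11110000 → 4-byte char #7 = F0 A8 96 86.
Leading byte 0xF0 = 11110000 matches 11110xxx → 4-byte sequence.
Byte 1: 0xF0 = 11110000, payload 000 (3 bits).
Byte 2: 0xA8 = 10101000 (10xxxxxx ✓), payload 101000.
Byte 3: 0x96 = 10010110 (10xxxxxx ✓), payload 010110.
Byte 4: 0x86 = 10000110 (10xxxxxx ✓), payload 000110.
Concatenate: 000101000010110000110 = 0x28586 (21 bits → U+28586).

U+28586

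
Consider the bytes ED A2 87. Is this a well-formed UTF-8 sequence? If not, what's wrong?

invalid (encodes a surrogate (U+D800–U+DFFF))

Structurally a 3-byte sequence; payload = 0xD887.
But 0xD887 is in U+D800–U+DFFF, the surrogate range. Surrogates are not Unicode scalar values and are forbidden in UTF-8.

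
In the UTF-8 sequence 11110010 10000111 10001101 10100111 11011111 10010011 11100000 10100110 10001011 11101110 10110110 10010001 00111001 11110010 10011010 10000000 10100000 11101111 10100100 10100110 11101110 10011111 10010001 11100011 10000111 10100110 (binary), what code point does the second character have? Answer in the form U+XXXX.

Offset 0: leading byte 0xF2 = 11110010 → 4-byte char #1 = F2 87 8D A7.
Offset 4: leading byte 0xDF = 11011111 → 2-byte char #2 = DF 93.
Leading byte 0xDF = 11011111 matches 110xxxxx → 2-byte sequence.
Byte 1: 0xDF = 11011111, payload 11111 (5 bits).
Byte 2: 0x93 = 10010011 (10xxxxxx ✓), payload 010011.
Concatenate: 11111010011 = 0x7D3 (11 bits → U+07D3).

U+07D3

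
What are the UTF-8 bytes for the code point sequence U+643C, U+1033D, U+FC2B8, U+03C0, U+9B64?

U+643C: 3-byte form → E6 90 BC.
U+1033D: 4-byte form → F0 90 8C BD.
U+FC2B8: 4-byte form → F3 BC 8A B8.
U+03C0: 2-byte form → CF 80.
U+9B64: 3-byte form → E9 AD A4.
Concatenated (16 bytes): E6 90 BC F0 90 8C BD F3 BC 8A B8 CF 80 E9 AD A4.

E6 90 BC F0 90 8C BD F3 BC 8A B8 CF 80 E9 AD A4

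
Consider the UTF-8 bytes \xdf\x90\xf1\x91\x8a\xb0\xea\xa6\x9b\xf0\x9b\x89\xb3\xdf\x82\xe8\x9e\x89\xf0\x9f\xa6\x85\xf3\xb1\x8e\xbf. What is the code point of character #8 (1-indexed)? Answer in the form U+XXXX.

U+F13BF

Offset 0: leading byte 0xDF = 11011111 → 2-byte char #1 = DF 90.
Offset 2: leading byte 0xF1 = 11110001 → 4-byte char #2 = F1 91 8A B0.
Offset 6: leading byte 0xEA = 11101010 → 3-byte char #3 = EA A6 9B.
Offset 9: leading byte 0xF0 = 11110000 → 4-byte char #4 = F0 9B 89 B3.
Offset 13: leading byte 0xDF = 11011111 → 2-byte char #5 = DF 82.
Offset 15: leading byte 0xE8 = 11101000 → 3-byte char #6 = E8 9E 89.
Offset 18: leading byte 0xF0 = 11110000 → 4-byte char #7 = F0 9F A6 85.
Offset 22: leading byte 0xF3 = 11110011 → 4-byte char #8 = F3 B1 8E BF.
Leading byte 0xF3 = 11110011 matches 11110xxx → 4-byte sequence.
Byte 1: 0xF3 = 11110011, payload 011 (3 bits).
Byte 2: 0xB1 = 10110001 (10xxxxxx ✓), payload 110001.
Byte 3: 0x8E = 10001110 (10xxxxxx ✓), payload 001110.
Byte 4: 0xBF = 10111111 (10xxxxxx ✓), payload 111111.
Concatenate: 011110001001110111111 = 0xF13BF (21 bits → U+F13BF).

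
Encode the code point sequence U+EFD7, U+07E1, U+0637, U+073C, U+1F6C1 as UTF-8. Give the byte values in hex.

EE BF 97 DF A1 D8 B7 DC BC F0 9F 9B 81

U+EFD7: 3-byte form → EE BF 97.
U+07E1: 2-byte form → DF A1.
U+0637: 2-byte form → D8 B7.
U+073C: 2-byte form → DC BC.
U+1F6C1: 4-byte form → F0 9F 9B 81.
Concatenated (13 bytes): EE BF 97 DF A1 D8 B7 DC BC F0 9F 9B 81.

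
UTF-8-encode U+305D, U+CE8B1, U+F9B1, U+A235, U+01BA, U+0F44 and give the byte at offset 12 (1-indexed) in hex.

1-indexed offset 12 is 0-indexed offset 11.
U+305D → 3-byte form E3 81 9D at offsets 0–2.
U+CE8B1 → 4-byte form F3 8E A2 B1 at offsets 3–6.
U+F9B1 → 3-byte form EF A6 B1 at offsets 7–9.
U+A235 → 3-byte form EA 88 B5 at offsets 10–12.
Offset 11 falls in char 4's range; it's byte 2 of EA 88 B5 = 0x88.

0x88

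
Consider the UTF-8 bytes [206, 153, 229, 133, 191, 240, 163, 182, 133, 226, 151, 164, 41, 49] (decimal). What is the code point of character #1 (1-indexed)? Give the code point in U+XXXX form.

Offset 0: leading byte 0xCE = 11001110 → 2-byte char #1 = CE 99.
Leading byte 0xCE = 11001110 matches 110xxxxx → 2-byte sequence.
Byte 1: 0xCE = 11001110, payload 01110 (5 bits).
Byte 2: 0x99 = 10011001 (10xxxxxx ✓), payload 011001.
Concatenate: 01110011001 = 0x399 (11 bits → U+0399).

U+0399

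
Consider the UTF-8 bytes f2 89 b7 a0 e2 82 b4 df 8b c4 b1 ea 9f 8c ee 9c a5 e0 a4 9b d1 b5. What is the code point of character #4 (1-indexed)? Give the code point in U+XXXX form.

Offset 0: leading byte 0xF2 = 11110010 → 4-byte char #1 = F2 89 B7 A0.
Offset 4: leading byte 0xE2 = 11100010 → 3-byte char #2 = E2 82 B4.
Offset 7: leading byte 0xDF = 11011111 → 2-byte char #3 = DF 8B.
Offset 9: leading byte 0xC4 = 11000100 → 2-byte char #4 = C4 B1.
Leading byte 0xC4 = 11000100 matches 110xxxxx → 2-byte sequence.
Byte 1: 0xC4 = 11000100, payload 00100 (5 bits).
Byte 2: 0xB1 = 10110001 (10xxxxxx ✓), payload 110001.
Concatenate: 00100110001 = 0x131 (11 bits → U+0131).

U+0131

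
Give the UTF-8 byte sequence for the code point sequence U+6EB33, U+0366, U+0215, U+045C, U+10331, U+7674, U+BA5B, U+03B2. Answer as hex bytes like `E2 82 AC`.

U+6EB33: 4-byte form → F1 AE AC B3.
U+0366: 2-byte form → CD A6.
U+0215: 2-byte form → C8 95.
U+045C: 2-byte form → D1 9C.
U+10331: 4-byte form → F0 90 8C B1.
U+7674: 3-byte form → E7 99 B4.
U+BA5B: 3-byte form → EB A9 9B.
U+03B2: 2-byte form → CE B2.
Concatenated (22 bytes): F1 AE AC B3 CD A6 C8 95 D1 9C F0 90 8C B1 E7 99 B4 EB A9 9B CE B2.

F1 AE AC B3 CD A6 C8 95 D1 9C F0 90 8C B1 E7 99 B4 EB A9 9B CE B2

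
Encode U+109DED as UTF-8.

U+109DED = 0x109DED = 1089005 decimal. In range U+10000–U+10FFFF → 4-byte form: 11110xxx 10xxxxxx 10xxxxxx 10xxxxxx.
Binary (21 bits): 100001001110111101101.
Split 3+6+6+6: 100 | 001001 | 110111 | 101101.
Byte 1: 11110100 = 0xF4.
Byte 2: 10001001 = 0x89.
Byte 3: 10110111 = 0xB7.
Byte 4: 10101101 = 0xAD.

F4 89 B7 AD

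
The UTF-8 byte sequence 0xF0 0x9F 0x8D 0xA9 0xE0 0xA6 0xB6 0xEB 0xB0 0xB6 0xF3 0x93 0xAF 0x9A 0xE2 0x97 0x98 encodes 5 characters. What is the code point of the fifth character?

U+25D8

Offset 0: leading byte 0xF0 = 11110000 → 4-byte char #1 = F0 9F 8D A9.
Offset 4: leading byte 0xE0 = 11100000 → 3-byte char #2 = E0 A6 B6.
Offset 7: leading byte 0xEB = 11101011 → 3-byte char #3 = EB B0 B6.
Offset 10: leading byte 0xF3 = 11110011 → 4-byte char #4 = F3 93 AF 9A.
Offset 14: leading byte 0xE2 = 11100010 → 3-byte char #5 = E2 97 98.
Leading byte 0xE2 = 11100010 matches 1110xxxx → 3-byte sequence.
Byte 1: 0xE2 = 11100010, payload 0010 (4 bits).
Byte 2: 0x97 = 10010111 (10xxxxxx ✓), payload 010111.
Byte 3: 0x98 = 10011000 (10xxxxxx ✓), payload 011000.
Concatenate: 0010010111011000 = 0x25D8 (16 bits → U+25D8).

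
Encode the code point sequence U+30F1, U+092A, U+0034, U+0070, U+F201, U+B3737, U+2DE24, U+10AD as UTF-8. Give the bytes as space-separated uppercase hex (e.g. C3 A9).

U+30F1: 3-byte form → E3 83 B1.
U+092A: 3-byte form → E0 A4 AA.
U+0034: 1-byte form → 34.
U+0070: 1-byte form → 70.
U+F201: 3-byte form → EF 88 81.
U+B3737: 4-byte form → F2 B3 9C B7.
U+2DE24: 4-byte form → F0 AD B8 A4.
U+10AD: 3-byte form → E1 82 AD.
Concatenated (22 bytes): E3 83 B1 E0 A4 AA 34 70 EF 88 81 F2 B3 9C B7 F0 AD B8 A4 E1 82 AD.

E3 83 B1 E0 A4 AA 34 70 EF 88 81 F2 B3 9C B7 F0 AD B8 A4 E1 82 AD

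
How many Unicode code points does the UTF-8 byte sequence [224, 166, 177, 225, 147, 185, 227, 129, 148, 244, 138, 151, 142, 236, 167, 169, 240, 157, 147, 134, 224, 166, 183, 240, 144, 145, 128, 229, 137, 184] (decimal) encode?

Byte at offset 0: 0xE0 = 11100000 → 3-byte char (#1). Advance 3.
Byte at offset 3: 0xE1 = 11100001 → 3-byte char (#2). Advance 3.
Byte at offset 6: 0xE3 = 11100011 → 3-byte char (#3). Advance 3.
Byte at offset 9: 0xF4 = 11110100 → 4-byte char (#4). Advance 4.
Byte at offset 13: 0xEC = 11101100 → 3-byte char (#5). Advance 3.
Byte at offset 16: 0xF0 = 11110000 → 4-byte char (#6). Advance 4.
Byte at offset 20: 0xE0 = 11100000 → 3-byte char (#7). Advance 3.
Byte at offset 23: 0xF0 = 11110000 → 4-byte char (#8). Advance 4.
Byte at offset 27: 0xE5 = 11100101 → 3-byte char (#9). Advance 3.
Reached end at offset 30 after 9 code points.

9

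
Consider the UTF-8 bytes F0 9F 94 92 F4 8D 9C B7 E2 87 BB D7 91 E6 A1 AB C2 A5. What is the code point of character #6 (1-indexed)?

U+00A5

Offset 0: leading byte 0xF0 = 11110000 → 4-byte char #1 = F0 9F 94 92.
Offset 4: leading byte 0xF4 = 11110100 → 4-byte char #2 = F4 8D 9C B7.
Offset 8: leading byte 0xE2 = 11100010 → 3-byte char #3 = E2 87 BB.
Offset 11: leading byte 0xD7 = 11010111 → 2-byte char #4 = D7 91.
Offset 13: leading byte 0xE6 = 11100110 → 3-byte char #5 = E6 A1 AB.
Offset 16: leading byte 0xC2 = 11000010 → 2-byte char #6 = C2 A5.
Leading byte 0xC2 = 11000010 matches 110xxxxx → 2-byte sequence.
Byte 1: 0xC2 = 11000010, payload 00010 (5 bits).
Byte 2: 0xA5 = 10100101 (10xxxxxx ✓), payload 100101.
Concatenate: 00010100101 = 0xA5 (11 bits → U+00A5).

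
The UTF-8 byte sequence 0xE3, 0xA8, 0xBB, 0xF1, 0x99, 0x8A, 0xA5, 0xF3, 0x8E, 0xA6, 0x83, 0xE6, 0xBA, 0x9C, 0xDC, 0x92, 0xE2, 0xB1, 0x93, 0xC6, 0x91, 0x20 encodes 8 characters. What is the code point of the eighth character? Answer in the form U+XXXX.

Offset 0: leading byte 0xE3 = 11100011 → 3-byte char #1 = E3 A8 BB.
Offset 3: leading byte 0xF1 = 11110001 → 4-byte char #2 = F1 99 8A A5.
Offset 7: leading byte 0xF3 = 11110011 → 4-byte char #3 = F3 8E A6 83.
Offset 11: leading byte 0xE6 = 11100110 → 3-byte char #4 = E6 BA 9C.
Offset 14: leading byte 0xDC = 11011100 → 2-byte char #5 = DC 92.
Offset 16: leading byte 0xE2 = 11100010 → 3-byte char #6 = E2 B1 93.
Offset 19: leading byte 0xC6 = 11000110 → 2-byte char #7 = C6 91.
Offset 21: leading byte 0x20 = 00100000 → 1-byte char #8 = 20.
Leading byte 0x20 = 00100000 matches 0xxxxxxx → 1-byte sequence.
Byte 1: 0x20 = 00100000, payload 0100000 (7 bits).
Concatenate: 0100000 = 0x20 (7 bits → U+0020).

U+0020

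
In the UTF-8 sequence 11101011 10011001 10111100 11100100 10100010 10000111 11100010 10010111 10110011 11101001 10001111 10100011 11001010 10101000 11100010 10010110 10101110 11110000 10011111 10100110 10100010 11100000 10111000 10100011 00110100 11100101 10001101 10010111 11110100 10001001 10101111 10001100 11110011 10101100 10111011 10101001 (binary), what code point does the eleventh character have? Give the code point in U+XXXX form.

U+109BCC

Offset 0: leading byte 0xEB = 11101011 → 3-byte char #1 = EB 99 BC.
Offset 3: leading byte 0xE4 = 11100100 → 3-byte char #2 = E4 A2 87.
Offset 6: leading byte 0xE2 = 11100010 → 3-byte char #3 = E2 97 B3.
Offset 9: leading byte 0xE9 = 11101001 → 3-byte char #4 = E9 8F A3.
Offset 12: leading byte 0xCA = 11001010 → 2-byte char #5 = CA A8.
Offset 14: leading byte 0xE2 = 11100010 → 3-byte char #6 = E2 96 AE.
Offset 17: leading byte 0xF0 = 11110000 → 4-byte char #7 = F0 9F A6 A2.
Offset 21: leading byte 0xE0 = 11100000 → 3-byte char #8 = E0 B8 A3.
Offset 24: leading byte 0x34 = 00110100 → 1-byte char #9 = 34.
Offset 25: leading byte 0xE5 = 11100101 → 3-byte char #10 = E5 8D 97.
Offset 28: leading byte 0xF4 = 11110100 → 4-byte char #11 = F4 89 AF 8C.
Leading byte 0xF4 = 11110100 matches 11110xxx → 4-byte sequence.
Byte 1: 0xF4 = 11110100, payload 100 (3 bits).
Byte 2: 0x89 = 10001001 (10xxxxxx ✓), payload 001001.
Byte 3: 0xAF = 10101111 (10xxxxxx ✓), payload 101111.
Byte 4: 0x8C = 10001100 (10xxxxxx ✓), payload 001100.
Concatenate: 100001001101111001100 = 0x109BCC (21 bits → U+109BCC).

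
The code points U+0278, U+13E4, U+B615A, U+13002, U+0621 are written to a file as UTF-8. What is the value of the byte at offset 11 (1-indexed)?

1-indexed offset 11 is 0-indexed offset 10.
U+0278 → 2-byte form C9 B8 at offsets 0–1.
U+13E4 → 3-byte form E1 8F A4 at offsets 2–4.
U+B615A → 4-byte form F2 B6 85 9A at offsets 5–8.
U+13002 → 4-byte form F0 93 80 82 at offsets 9–12.
Offset 10 falls in char 4's range; it's byte 2 of F0 93 80 82 = 0x93.

0x93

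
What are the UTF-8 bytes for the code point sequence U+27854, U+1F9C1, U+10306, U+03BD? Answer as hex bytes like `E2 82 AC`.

U+27854: 4-byte form → F0 A7 A1 94.
U+1F9C1: 4-byte form → F0 9F A7 81.
U+10306: 4-byte form → F0 90 8C 86.
U+03BD: 2-byte form → CE BD.
Concatenated (14 bytes): F0 A7 A1 94 F0 9F A7 81 F0 90 8C 86 CE BD.

F0 A7 A1 94 F0 9F A7 81 F0 90 8C 86 CE BD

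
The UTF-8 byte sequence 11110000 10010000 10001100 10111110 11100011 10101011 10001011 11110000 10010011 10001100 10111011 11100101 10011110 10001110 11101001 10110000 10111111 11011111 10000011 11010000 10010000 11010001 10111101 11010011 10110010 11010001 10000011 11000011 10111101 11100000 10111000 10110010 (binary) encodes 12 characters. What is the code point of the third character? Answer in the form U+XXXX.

U+1333B

Offset 0: leading byte 0xF0 = 11110000 → 4-byte char #1 = F0 90 8C BE.
Offset 4: leading byte 0xE3 = 11100011 → 3-byte char #2 = E3 AB 8B.
Offset 7: leading byte 0xF0 = 11110000 → 4-byte char #3 = F0 93 8C BB.
Leading byte 0xF0 = 11110000 matches 11110xxx → 4-byte sequence.
Byte 1: 0xF0 = 11110000, payload 000 (3 bits).
Byte 2: 0x93 = 10010011 (10xxxxxx ✓), payload 010011.
Byte 3: 0x8C = 10001100 (10xxxxxx ✓), payload 001100.
Byte 4: 0xBB = 10111011 (10xxxxxx ✓), payload 111011.
Concatenate: 000010011001100111011 = 0x1333B (21 bits → U+1333B).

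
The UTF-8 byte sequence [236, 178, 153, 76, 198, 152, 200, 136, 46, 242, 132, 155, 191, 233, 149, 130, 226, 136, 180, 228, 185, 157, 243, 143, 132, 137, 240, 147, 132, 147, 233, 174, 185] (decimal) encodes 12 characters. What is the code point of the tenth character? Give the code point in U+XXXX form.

U+CF109

Offset 0: leading byte 0xEC = 11101100 → 3-byte char #1 = EC B2 99.
Offset 3: leading byte 0x4C = 01001100 → 1-byte char #2 = 4C.
Offset 4: leading byte 0xC6 = 11000110 → 2-byte char #3 = C6 98.
Offset 6: leading byte 0xC8 = 11001000 → 2-byte char #4 = C8 88.
Offset 8: leading byte 0x2E = 00101110 → 1-byte char #5 = 2E.
Offset 9: leading byte 0xF2 = 11110010 → 4-byte char #6 = F2 84 9B BF.
Offset 13: leading byte 0xE9 = 11101001 → 3-byte char #7 = E9 95 82.
Offset 16: leading byte 0xE2 = 11100010 → 3-byte char #8 = E2 88 B4.
Offset 19: leading byte 0xE4 = 11100100 → 3-byte char #9 = E4 B9 9D.
Offset 22: leading byte 0xF3 = 11110011 → 4-byte char #10 = F3 8F 84 89.
Leading byte 0xF3 = 11110011 matches 11110xxx → 4-byte sequence.
Byte 1: 0xF3 = 11110011, payload 011 (3 bits).
Byte 2: 0x8F = 10001111 (10xxxxxx ✓), payload 001111.
Byte 3: 0x84 = 10000100 (10xxxxxx ✓), payload 000100.
Byte 4: 0x89 = 10001001 (10xxxxxx ✓), payload 001001.
Concatenate: 011001111000100001001 = 0xCF109 (21 bits → U+CF109).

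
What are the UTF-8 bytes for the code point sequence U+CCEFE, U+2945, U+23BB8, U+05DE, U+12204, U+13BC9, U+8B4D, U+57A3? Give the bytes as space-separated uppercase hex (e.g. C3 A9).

U+CCEFE: 4-byte form → F3 8C BB BE.
U+2945: 3-byte form → E2 A5 85.
U+23BB8: 4-byte form → F0 A3 AE B8.
U+05DE: 2-byte form → D7 9E.
U+12204: 4-byte form → F0 92 88 84.
U+13BC9: 4-byte form → F0 93 AF 89.
U+8B4D: 3-byte form → E8 AD 8D.
U+57A3: 3-byte form → E5 9E A3.
Concatenated (27 bytes): F3 8C BB BE E2 A5 85 F0 A3 AE B8 D7 9E F0 92 88 84 F0 93 AF 89 E8 AD 8D E5 9E A3.

F3 8C BB BE E2 A5 85 F0 A3 AE B8 D7 9E F0 92 88 84 F0 93 AF 89 E8 AD 8D E5 9E A3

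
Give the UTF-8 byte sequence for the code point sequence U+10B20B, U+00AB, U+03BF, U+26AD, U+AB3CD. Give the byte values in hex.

U+10B20B: 4-byte form → F4 8B 88 8B.
U+00AB: 2-byte form → C2 AB.
U+03BF: 2-byte form → CE BF.
U+26AD: 3-byte form → E2 9A AD.
U+AB3CD: 4-byte form → F2 AB 8F 8D.
Concatenated (15 bytes): F4 8B 88 8B C2 AB CE BF E2 9A AD F2 AB 8F 8D.

F4 8B 88 8B C2 AB CE BF E2 9A AD F2 AB 8F 8D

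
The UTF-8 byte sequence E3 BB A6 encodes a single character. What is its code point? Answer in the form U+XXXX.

U+3EE6

Leading byte 0xE3 = 11100011 matches 1110xxxx → 3-byte sequence.
Byte 1: 0xE3 = 11100011, payload 0011 (4 bits).
Byte 2: 0xBB = 10111011 (10xxxxxx ✓), payload 111011.
Byte 3: 0xA6 = 10100110 (10xxxxxx ✓), payload 100110.
Concatenate: 0011111011100110 = 0x3EE6 (16 bits → U+3EE6).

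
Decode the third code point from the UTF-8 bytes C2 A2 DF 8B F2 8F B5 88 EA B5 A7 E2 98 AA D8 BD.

U+8FD48

Offset 0: leading byte 0xC2 = 11000010 → 2-byte char #1 = C2 A2.
Offset 2: leading byte 0xDF = 11011111 → 2-byte char #2 = DF 8B.
Offset 4: leading byte 0xF2 = 11110010 → 4-byte char #3 = F2 8F B5 88.
Leading byte 0xF2 = 11110010 matches 11110xxx → 4-byte sequence.
Byte 1: 0xF2 = 11110010, payload 010 (3 bits).
Byte 2: 0x8F = 10001111 (10xxxxxx ✓), payload 001111.
Byte 3: 0xB5 = 10110101 (10xxxxxx ✓), payload 110101.
Byte 4: 0x88 = 10001000 (10xxxxxx ✓), payload 001000.
Concatenate: 010001111110101001000 = 0x8FD48 (21 bits → U+8FD48).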